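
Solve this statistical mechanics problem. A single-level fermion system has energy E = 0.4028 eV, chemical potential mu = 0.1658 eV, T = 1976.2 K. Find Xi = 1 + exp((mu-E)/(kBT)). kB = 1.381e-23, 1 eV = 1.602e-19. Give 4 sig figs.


Step 1: (mu - E) = 0.1658 - 0.4028 = -0.237 eV
Step 2: x = (mu-E)*eV/(kB*T) = -0.237*1.602e-19/(1.381e-23*1976.2) = -1.391
Step 3: exp(x) = 0.2488
Step 4: Xi = 1 + 0.2488 = 1.249

1.249


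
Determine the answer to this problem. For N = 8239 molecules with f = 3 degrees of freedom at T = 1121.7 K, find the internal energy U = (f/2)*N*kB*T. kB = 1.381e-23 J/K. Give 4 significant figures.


Step 1: f/2 = 3/2 = 1.5
Step 2: N*kB*T = 8239*1.381e-23*1121.7 = 1.276e-16
Step 3: U = 1.5 * 1.276e-16 = 1.914e-16 J

1.914e-16


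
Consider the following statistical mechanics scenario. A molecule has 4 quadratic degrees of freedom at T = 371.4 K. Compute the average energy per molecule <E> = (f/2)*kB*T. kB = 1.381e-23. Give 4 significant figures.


Step 1: f/2 = 4/2 = 2
Step 2: kB*T = 1.381e-23 * 371.4 = 5.129e-21
Step 3: <E> = 2 * 5.129e-21 = 1.026e-20 J

1.026e-20


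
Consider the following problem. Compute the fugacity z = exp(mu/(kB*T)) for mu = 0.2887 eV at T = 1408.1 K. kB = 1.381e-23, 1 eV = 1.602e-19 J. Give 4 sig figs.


Step 1: Convert mu to Joules: 0.2887*1.602e-19 = 4.625e-20 J
Step 2: kB*T = 1.381e-23*1408.1 = 1.945e-20 J
Step 3: mu/(kB*T) = 2.378
Step 4: z = exp(2.378) = 10.79

10.79


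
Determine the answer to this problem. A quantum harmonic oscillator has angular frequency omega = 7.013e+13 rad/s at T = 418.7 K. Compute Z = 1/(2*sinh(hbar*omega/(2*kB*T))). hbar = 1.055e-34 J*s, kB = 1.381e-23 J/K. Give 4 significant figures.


Step 1: Compute x = hbar*omega/(kB*T) = 1.055e-34*7.013e+13/(1.381e-23*418.7) = 1.28
Step 2: x/2 = 0.6398
Step 3: sinh(x/2) = 0.6843
Step 4: Z = 1/(2*0.6843) = 0.7306

0.7306


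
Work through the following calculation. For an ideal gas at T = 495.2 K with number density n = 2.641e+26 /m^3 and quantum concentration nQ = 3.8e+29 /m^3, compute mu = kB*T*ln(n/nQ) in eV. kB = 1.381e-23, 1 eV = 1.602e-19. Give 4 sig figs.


Step 1: n/nQ = 2.641e+26/3.8e+29 = 0.000695
Step 2: ln(n/nQ) = -7.272
Step 3: mu = kB*T*ln(n/nQ) = 6.839e-21*-7.272 = -4.973e-20 J
Step 4: Convert to eV: -4.973e-20/1.602e-19 = -0.3104 eV

-0.3104


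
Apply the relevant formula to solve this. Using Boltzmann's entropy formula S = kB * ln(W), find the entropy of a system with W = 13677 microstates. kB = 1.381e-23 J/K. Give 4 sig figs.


Step 1: ln(W) = ln(13677) = 9.523
Step 2: S = kB * ln(W) = 1.381e-23 * 9.523
Step 3: S = 1.315e-22 J/K

1.315e-22


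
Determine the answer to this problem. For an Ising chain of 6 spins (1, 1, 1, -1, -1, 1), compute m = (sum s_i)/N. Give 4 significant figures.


Step 1: Count up spins (+1): 4, down spins (-1): 2
Step 2: Total magnetization M = 4 - 2 = 2
Step 3: m = M/N = 2/6 = 0.3333

0.3333


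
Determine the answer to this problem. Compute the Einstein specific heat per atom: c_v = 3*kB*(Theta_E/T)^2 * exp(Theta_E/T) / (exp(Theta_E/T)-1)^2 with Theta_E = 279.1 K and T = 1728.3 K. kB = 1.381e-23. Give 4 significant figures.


Step 1: x = Theta_E/T = 279.1/1728.3 = 0.1615
Step 2: x^2 = 0.02608
Step 3: exp(x) = 1.175
Step 4: c_v = 3*1.381e-23*0.02608*1.175/(1.175-1)^2 = 4.134e-23

4.134e-23


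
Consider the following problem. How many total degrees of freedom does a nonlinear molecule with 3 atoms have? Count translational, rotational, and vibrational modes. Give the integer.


Step 1: Translational DOF = 3
Step 2: Rotational DOF (nonlinear) = 3
Step 3: Vibrational DOF = 3*3 - 6 = 3
Step 4: Total = 3 + 3 + 3 = 9

9


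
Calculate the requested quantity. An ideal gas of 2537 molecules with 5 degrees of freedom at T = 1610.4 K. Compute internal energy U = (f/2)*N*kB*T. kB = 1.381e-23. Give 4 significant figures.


Step 1: f/2 = 5/2 = 2.5
Step 2: N*kB*T = 2537*1.381e-23*1610.4 = 5.642e-17
Step 3: U = 2.5 * 5.642e-17 = 1.411e-16 J

1.411e-16


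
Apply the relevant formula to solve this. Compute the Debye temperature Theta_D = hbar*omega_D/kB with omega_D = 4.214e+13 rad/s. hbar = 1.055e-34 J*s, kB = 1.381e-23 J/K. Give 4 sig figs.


Step 1: hbar*omega_D = 1.055e-34 * 4.214e+13 = 4.446e-21 J
Step 2: Theta_D = 4.446e-21 / 1.381e-23
Step 3: Theta_D = 321.9 K

321.9


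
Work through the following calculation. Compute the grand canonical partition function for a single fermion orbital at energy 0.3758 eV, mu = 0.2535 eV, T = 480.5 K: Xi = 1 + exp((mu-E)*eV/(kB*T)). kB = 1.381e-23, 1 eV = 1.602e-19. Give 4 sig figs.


Step 1: (mu - E) = 0.2535 - 0.3758 = -0.1223 eV
Step 2: x = (mu-E)*eV/(kB*T) = -0.1223*1.602e-19/(1.381e-23*480.5) = -2.953
Step 3: exp(x) = 0.0522
Step 4: Xi = 1 + 0.0522 = 1.052

1.052


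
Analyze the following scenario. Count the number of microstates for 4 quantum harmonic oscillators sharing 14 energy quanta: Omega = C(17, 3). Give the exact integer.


Step 1: Use binomial coefficient C(17, 3)
Step 2: Numerator = 17! / 14!
Step 3: Denominator = 3!
Step 4: Omega = 680

680


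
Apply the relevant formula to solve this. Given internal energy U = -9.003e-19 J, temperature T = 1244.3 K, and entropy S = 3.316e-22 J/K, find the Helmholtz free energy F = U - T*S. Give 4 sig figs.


Step 1: T*S = 1244.3 * 3.316e-22 = 4.126e-19 J
Step 2: F = U - T*S = -9.003e-19 - 4.126e-19
Step 3: F = -1.313e-18 J

-1.313e-18


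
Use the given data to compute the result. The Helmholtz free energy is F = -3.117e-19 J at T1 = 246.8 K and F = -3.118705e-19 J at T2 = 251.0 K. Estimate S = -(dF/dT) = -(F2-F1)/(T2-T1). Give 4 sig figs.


Step 1: dF = F2 - F1 = -3.118705e-19 - (-3.117e-19) = -1.705e-22 J
Step 2: dT = T2 - T1 = 251.0 - 246.8 = 4.2 K
Step 3: S = -dF/dT = -(-1.705e-22)/4.2 = 4.06e-23 J/K

4.06e-23


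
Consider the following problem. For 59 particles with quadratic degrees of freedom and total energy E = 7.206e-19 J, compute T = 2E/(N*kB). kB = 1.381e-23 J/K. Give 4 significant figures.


Step 1: Numerator = 2*E = 2*7.206e-19 = 1.441e-18 J
Step 2: Denominator = N*kB = 59*1.381e-23 = 8.148e-22
Step 3: T = 1.441e-18 / 8.148e-22 = 1769 K

1769


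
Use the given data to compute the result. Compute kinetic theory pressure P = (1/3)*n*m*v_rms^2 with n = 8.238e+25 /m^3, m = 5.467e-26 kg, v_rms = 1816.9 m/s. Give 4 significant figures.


Step 1: v_rms^2 = 1816.9^2 = 3.301e+06
Step 2: n*m = 8.238e+25*5.467e-26 = 4.504
Step 3: P = (1/3)*4.504*3.301e+06 = 4.956e+06 Pa

4.956e+06


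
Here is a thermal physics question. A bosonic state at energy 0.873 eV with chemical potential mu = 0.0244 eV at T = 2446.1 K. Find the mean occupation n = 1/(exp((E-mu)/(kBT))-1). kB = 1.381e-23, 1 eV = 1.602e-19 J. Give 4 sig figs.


Step 1: (E - mu) = 0.8486 eV
Step 2: x = (E-mu)*eV/(kB*T) = 0.8486*1.602e-19/(1.381e-23*2446.1) = 4.024
Step 3: exp(x) = 55.94
Step 4: n = 1/(exp(x)-1) = 0.0182

0.0182


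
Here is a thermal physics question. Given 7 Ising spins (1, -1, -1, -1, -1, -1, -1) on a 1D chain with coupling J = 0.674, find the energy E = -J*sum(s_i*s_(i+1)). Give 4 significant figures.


Step 1: Nearest-neighbor products: -1, 1, 1, 1, 1, 1
Step 2: Sum of products = 4
Step 3: E = -0.674 * 4 = -2.696

-2.696


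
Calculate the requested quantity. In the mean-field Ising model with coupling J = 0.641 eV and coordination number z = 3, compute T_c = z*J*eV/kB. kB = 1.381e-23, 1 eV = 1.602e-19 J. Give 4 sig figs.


Step 1: z*J = 3*0.641 = 1.923 eV
Step 2: Convert to Joules: 1.923*1.602e-19 = 3.081e-19 J
Step 3: T_c = 3.081e-19 / 1.381e-23 = 2.231e+04 K

2.231e+04


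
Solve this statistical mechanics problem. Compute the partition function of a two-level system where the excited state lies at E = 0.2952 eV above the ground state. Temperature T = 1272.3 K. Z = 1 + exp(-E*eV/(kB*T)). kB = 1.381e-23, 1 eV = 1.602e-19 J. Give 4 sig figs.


Step 1: Compute beta*E = E*eV/(kB*T) = 0.2952*1.602e-19/(1.381e-23*1272.3) = 2.692
Step 2: exp(-beta*E) = exp(-2.692) = 0.06778
Step 3: Z = 1 + 0.06778 = 1.068

1.068


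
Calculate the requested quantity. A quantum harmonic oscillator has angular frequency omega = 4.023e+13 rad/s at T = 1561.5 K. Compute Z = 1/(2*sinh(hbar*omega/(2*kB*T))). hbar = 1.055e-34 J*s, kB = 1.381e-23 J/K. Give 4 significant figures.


Step 1: Compute x = hbar*omega/(kB*T) = 1.055e-34*4.023e+13/(1.381e-23*1561.5) = 0.1968
Step 2: x/2 = 0.09841
Step 3: sinh(x/2) = 0.09857
Step 4: Z = 1/(2*0.09857) = 5.073

5.073


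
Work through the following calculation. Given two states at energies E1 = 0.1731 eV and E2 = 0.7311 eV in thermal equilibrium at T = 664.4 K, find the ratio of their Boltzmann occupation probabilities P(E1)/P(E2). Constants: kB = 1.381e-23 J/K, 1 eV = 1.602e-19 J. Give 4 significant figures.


Step 1: Compute energy difference dE = E1 - E2 = 0.1731 - 0.7311 = -0.558 eV
Step 2: Convert to Joules: dE_J = -0.558 * 1.602e-19 = -8.939e-20 J
Step 3: Compute exponent = -dE_J / (kB * T) = -(-8.939e-20) / (1.381e-23 * 664.4) = 9.743
Step 4: P(E1)/P(E2) = exp(9.743) = 1.703e+04

1.703e+04


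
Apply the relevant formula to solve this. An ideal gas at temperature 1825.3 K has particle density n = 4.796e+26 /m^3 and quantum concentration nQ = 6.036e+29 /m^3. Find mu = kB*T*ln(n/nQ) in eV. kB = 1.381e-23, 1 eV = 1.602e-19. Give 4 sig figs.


Step 1: n/nQ = 4.796e+26/6.036e+29 = 0.0007946
Step 2: ln(n/nQ) = -7.138
Step 3: mu = kB*T*ln(n/nQ) = 2.521e-20*-7.138 = -1.799e-19 J
Step 4: Convert to eV: -1.799e-19/1.602e-19 = -1.123 eV

-1.123


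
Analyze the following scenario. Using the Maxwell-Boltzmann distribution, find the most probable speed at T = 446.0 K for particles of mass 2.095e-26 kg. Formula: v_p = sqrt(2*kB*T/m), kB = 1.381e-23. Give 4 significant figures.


Step 1: Numerator = 2*kB*T = 2*1.381e-23*446.0 = 1.232e-20
Step 2: Ratio = 1.232e-20 / 2.095e-26 = 5.88e+05
Step 3: v_p = sqrt(5.88e+05) = 766.8 m/s

766.8


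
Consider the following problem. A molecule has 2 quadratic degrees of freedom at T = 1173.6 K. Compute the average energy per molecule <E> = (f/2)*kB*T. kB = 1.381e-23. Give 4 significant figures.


Step 1: f/2 = 2/2 = 1
Step 2: kB*T = 1.381e-23 * 1173.6 = 1.621e-20
Step 3: <E> = 1 * 1.621e-20 = 1.621e-20 J

1.621e-20


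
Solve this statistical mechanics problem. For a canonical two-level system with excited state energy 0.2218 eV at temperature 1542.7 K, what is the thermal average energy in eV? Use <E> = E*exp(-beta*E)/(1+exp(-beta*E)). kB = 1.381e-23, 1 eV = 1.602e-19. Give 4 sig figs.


Step 1: beta*E = 0.2218*1.602e-19/(1.381e-23*1542.7) = 1.668
Step 2: exp(-beta*E) = 0.1887
Step 3: <E> = 0.2218*0.1887/(1+0.1887) = 0.0352 eV

0.0352


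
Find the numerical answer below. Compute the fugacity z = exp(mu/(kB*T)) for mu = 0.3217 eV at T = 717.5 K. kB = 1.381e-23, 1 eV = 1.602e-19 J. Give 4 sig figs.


Step 1: Convert mu to Joules: 0.3217*1.602e-19 = 5.154e-20 J
Step 2: kB*T = 1.381e-23*717.5 = 9.909e-21 J
Step 3: mu/(kB*T) = 5.201
Step 4: z = exp(5.201) = 181.5

181.5


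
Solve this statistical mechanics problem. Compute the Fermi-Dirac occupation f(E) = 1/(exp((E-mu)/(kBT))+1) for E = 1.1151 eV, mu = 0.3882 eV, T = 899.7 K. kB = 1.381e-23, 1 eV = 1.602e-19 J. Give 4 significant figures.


Step 1: (E - mu) = 1.1151 - 0.3882 = 0.7269 eV
Step 2: Convert: (E-mu)*eV = 1.164e-19 J
Step 3: x = (E-mu)*eV/(kB*T) = 9.372
Step 4: f = 1/(exp(9.372)+1) = 8.504e-05

8.504e-05


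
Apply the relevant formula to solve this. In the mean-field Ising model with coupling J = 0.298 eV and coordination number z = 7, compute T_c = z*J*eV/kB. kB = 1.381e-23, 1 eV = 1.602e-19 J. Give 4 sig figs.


Step 1: z*J = 7*0.298 = 2.086 eV
Step 2: Convert to Joules: 2.086*1.602e-19 = 3.342e-19 J
Step 3: T_c = 3.342e-19 / 1.381e-23 = 2.42e+04 K

2.42e+04


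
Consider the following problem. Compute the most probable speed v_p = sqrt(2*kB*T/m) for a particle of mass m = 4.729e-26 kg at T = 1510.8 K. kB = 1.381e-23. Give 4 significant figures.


Step 1: Numerator = 2*kB*T = 2*1.381e-23*1510.8 = 4.173e-20
Step 2: Ratio = 4.173e-20 / 4.729e-26 = 8.824e+05
Step 3: v_p = sqrt(8.824e+05) = 939.4 m/s

939.4


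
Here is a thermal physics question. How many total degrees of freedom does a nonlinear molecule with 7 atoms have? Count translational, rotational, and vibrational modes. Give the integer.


Step 1: Translational DOF = 3
Step 2: Rotational DOF (nonlinear) = 3
Step 3: Vibrational DOF = 3*7 - 6 = 15
Step 4: Total = 3 + 3 + 15 = 21

21


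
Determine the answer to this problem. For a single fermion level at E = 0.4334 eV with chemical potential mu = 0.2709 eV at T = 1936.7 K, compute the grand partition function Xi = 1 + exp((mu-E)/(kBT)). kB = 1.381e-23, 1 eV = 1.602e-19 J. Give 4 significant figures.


Step 1: (mu - E) = 0.2709 - 0.4334 = -0.1625 eV
Step 2: x = (mu-E)*eV/(kB*T) = -0.1625*1.602e-19/(1.381e-23*1936.7) = -0.9733
Step 3: exp(x) = 0.3778
Step 4: Xi = 1 + 0.3778 = 1.378

1.378


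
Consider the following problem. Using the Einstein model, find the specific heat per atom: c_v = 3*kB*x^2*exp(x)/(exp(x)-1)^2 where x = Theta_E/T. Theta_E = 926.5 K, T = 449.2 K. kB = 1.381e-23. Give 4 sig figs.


Step 1: x = Theta_E/T = 926.5/449.2 = 2.063
Step 2: x^2 = 4.254
Step 3: exp(x) = 7.866
Step 4: c_v = 3*1.381e-23*4.254*7.866/(7.866-1)^2 = 2.941e-23

2.941e-23


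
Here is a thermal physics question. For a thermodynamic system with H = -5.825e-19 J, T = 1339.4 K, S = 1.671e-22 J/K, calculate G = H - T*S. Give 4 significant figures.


Step 1: T*S = 1339.4 * 1.671e-22 = 2.238e-19 J
Step 2: G = H - T*S = -5.825e-19 - 2.238e-19
Step 3: G = -8.063e-19 J

-8.063e-19


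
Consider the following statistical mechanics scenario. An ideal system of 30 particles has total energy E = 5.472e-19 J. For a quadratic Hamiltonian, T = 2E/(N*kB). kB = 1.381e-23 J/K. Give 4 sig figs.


Step 1: Numerator = 2*E = 2*5.472e-19 = 1.094e-18 J
Step 2: Denominator = N*kB = 30*1.381e-23 = 4.143e-22
Step 3: T = 1.094e-18 / 4.143e-22 = 2642 K

2642


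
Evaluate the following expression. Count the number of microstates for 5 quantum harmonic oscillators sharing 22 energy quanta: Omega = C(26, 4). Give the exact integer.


Step 1: Use binomial coefficient C(26, 4)
Step 2: Numerator = 26! / 22!
Step 3: Denominator = 4!
Step 4: Omega = 14950

14950


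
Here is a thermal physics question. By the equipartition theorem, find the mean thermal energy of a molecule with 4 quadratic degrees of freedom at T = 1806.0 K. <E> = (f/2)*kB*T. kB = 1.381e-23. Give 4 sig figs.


Step 1: f/2 = 4/2 = 2
Step 2: kB*T = 1.381e-23 * 1806.0 = 2.494e-20
Step 3: <E> = 2 * 2.494e-20 = 4.988e-20 J

4.988e-20


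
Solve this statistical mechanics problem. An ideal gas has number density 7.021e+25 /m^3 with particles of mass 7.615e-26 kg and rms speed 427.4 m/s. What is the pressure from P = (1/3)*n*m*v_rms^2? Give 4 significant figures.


Step 1: v_rms^2 = 427.4^2 = 1.827e+05
Step 2: n*m = 7.021e+25*7.615e-26 = 5.346
Step 3: P = (1/3)*5.346*1.827e+05 = 3.255e+05 Pa

3.255e+05


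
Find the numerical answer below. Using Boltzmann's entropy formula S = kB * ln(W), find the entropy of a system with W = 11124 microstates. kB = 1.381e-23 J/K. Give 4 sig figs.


Step 1: ln(W) = ln(11124) = 9.317
Step 2: S = kB * ln(W) = 1.381e-23 * 9.317
Step 3: S = 1.287e-22 J/K

1.287e-22


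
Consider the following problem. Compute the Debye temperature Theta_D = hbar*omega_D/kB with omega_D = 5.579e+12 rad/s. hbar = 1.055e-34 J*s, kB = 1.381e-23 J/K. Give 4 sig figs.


Step 1: hbar*omega_D = 1.055e-34 * 5.579e+12 = 5.886e-22 J
Step 2: Theta_D = 5.886e-22 / 1.381e-23
Step 3: Theta_D = 42.62 K

42.62


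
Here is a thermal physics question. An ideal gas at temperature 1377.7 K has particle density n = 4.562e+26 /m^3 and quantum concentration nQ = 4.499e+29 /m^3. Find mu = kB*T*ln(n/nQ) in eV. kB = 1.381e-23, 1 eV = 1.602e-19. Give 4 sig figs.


Step 1: n/nQ = 4.562e+26/4.499e+29 = 0.001014
Step 2: ln(n/nQ) = -6.894
Step 3: mu = kB*T*ln(n/nQ) = 1.903e-20*-6.894 = -1.312e-19 J
Step 4: Convert to eV: -1.312e-19/1.602e-19 = -0.8187 eV

-0.8187


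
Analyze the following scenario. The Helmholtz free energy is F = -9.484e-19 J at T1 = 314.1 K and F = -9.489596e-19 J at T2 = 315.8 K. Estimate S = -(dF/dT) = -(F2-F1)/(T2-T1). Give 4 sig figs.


Step 1: dF = F2 - F1 = -9.489596e-19 - (-9.484e-19) = -5.596e-22 J
Step 2: dT = T2 - T1 = 315.8 - 314.1 = 1.7 K
Step 3: S = -dF/dT = -(-5.596e-22)/1.7 = 3.292e-22 J/K

3.292e-22


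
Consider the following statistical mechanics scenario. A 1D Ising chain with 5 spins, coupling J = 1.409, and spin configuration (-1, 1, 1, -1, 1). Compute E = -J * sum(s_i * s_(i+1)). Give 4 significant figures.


Step 1: Nearest-neighbor products: -1, 1, -1, -1
Step 2: Sum of products = -2
Step 3: E = -1.409 * -2 = 2.818

2.818


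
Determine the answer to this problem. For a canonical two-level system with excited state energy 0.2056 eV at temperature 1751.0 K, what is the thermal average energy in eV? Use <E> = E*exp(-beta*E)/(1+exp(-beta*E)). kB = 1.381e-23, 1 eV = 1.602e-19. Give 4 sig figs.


Step 1: beta*E = 0.2056*1.602e-19/(1.381e-23*1751.0) = 1.362
Step 2: exp(-beta*E) = 0.2561
Step 3: <E> = 0.2056*0.2561/(1+0.2561) = 0.04192 eV

0.04192


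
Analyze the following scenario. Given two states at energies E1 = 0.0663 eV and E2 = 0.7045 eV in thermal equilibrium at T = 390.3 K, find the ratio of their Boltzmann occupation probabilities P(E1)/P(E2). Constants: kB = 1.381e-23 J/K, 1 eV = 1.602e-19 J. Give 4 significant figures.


Step 1: Compute energy difference dE = E1 - E2 = 0.0663 - 0.7045 = -0.6382 eV
Step 2: Convert to Joules: dE_J = -0.6382 * 1.602e-19 = -1.022e-19 J
Step 3: Compute exponent = -dE_J / (kB * T) = -(-1.022e-19) / (1.381e-23 * 390.3) = 18.97
Step 4: P(E1)/P(E2) = exp(18.97) = 1.729e+08

1.729e+08


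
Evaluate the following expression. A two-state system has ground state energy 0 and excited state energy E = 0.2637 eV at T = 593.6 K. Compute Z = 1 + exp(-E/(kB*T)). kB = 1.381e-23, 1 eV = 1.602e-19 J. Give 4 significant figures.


Step 1: Compute beta*E = E*eV/(kB*T) = 0.2637*1.602e-19/(1.381e-23*593.6) = 5.153
Step 2: exp(-beta*E) = exp(-5.153) = 0.00578
Step 3: Z = 1 + 0.00578 = 1.006

1.006


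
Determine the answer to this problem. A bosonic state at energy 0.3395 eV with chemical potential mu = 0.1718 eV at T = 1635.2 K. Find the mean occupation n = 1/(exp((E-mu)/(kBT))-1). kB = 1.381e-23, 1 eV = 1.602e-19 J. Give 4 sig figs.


Step 1: (E - mu) = 0.1677 eV
Step 2: x = (E-mu)*eV/(kB*T) = 0.1677*1.602e-19/(1.381e-23*1635.2) = 1.19
Step 3: exp(x) = 3.286
Step 4: n = 1/(exp(x)-1) = 0.4374

0.4374


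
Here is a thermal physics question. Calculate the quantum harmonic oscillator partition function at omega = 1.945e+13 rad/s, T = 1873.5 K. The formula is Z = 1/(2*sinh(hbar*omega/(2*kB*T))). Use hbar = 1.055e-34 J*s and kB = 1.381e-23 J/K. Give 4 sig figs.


Step 1: Compute x = hbar*omega/(kB*T) = 1.055e-34*1.945e+13/(1.381e-23*1873.5) = 0.07931
Step 2: x/2 = 0.03965
Step 3: sinh(x/2) = 0.03967
Step 4: Z = 1/(2*0.03967) = 12.61

12.61


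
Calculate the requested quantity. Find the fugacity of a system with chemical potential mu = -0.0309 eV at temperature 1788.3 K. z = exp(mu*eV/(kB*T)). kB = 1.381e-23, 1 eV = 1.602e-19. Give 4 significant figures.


Step 1: Convert mu to Joules: -0.0309*1.602e-19 = -4.95e-21 J
Step 2: kB*T = 1.381e-23*1788.3 = 2.47e-20 J
Step 3: mu/(kB*T) = -0.2004
Step 4: z = exp(-0.2004) = 0.8184

0.8184


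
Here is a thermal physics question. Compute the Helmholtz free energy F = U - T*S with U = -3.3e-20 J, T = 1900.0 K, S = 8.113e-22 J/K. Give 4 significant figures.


Step 1: T*S = 1900.0 * 8.113e-22 = 1.541e-18 J
Step 2: F = U - T*S = -3.3e-20 - 1.541e-18
Step 3: F = -1.574e-18 J

-1.574e-18


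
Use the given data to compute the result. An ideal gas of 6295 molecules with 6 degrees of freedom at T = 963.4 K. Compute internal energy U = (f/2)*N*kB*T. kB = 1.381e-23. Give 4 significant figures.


Step 1: f/2 = 6/2 = 3.0
Step 2: N*kB*T = 6295*1.381e-23*963.4 = 8.375e-17
Step 3: U = 3.0 * 8.375e-17 = 2.513e-16 J

2.513e-16


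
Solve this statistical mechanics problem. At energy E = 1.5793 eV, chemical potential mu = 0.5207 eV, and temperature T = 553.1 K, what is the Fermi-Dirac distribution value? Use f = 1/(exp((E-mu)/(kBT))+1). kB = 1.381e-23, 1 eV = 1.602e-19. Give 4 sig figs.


Step 1: (E - mu) = 1.5793 - 0.5207 = 1.059 eV
Step 2: Convert: (E-mu)*eV = 1.696e-19 J
Step 3: x = (E-mu)*eV/(kB*T) = 22.2
Step 4: f = 1/(exp(22.2)+1) = 2.279e-10

2.279e-10


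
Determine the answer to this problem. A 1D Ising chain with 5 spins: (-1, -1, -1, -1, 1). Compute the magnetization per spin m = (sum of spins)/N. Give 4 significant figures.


Step 1: Count up spins (+1): 1, down spins (-1): 4
Step 2: Total magnetization M = 1 - 4 = -3
Step 3: m = M/N = -3/5 = -0.6

-0.6


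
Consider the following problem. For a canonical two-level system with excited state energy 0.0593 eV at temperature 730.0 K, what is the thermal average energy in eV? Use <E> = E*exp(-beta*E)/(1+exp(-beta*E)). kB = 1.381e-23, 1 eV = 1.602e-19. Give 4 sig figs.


Step 1: beta*E = 0.0593*1.602e-19/(1.381e-23*730.0) = 0.9423
Step 2: exp(-beta*E) = 0.3897
Step 3: <E> = 0.0593*0.3897/(1+0.3897) = 0.01663 eV

0.01663


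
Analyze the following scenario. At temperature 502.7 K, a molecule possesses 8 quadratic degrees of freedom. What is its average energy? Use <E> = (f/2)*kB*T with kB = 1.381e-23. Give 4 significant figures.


Step 1: f/2 = 8/2 = 4
Step 2: kB*T = 1.381e-23 * 502.7 = 6.942e-21
Step 3: <E> = 4 * 6.942e-21 = 2.777e-20 J

2.777e-20


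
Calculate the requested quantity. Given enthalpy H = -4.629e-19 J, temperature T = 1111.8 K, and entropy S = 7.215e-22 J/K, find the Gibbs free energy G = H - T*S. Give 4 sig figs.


Step 1: T*S = 1111.8 * 7.215e-22 = 8.022e-19 J
Step 2: G = H - T*S = -4.629e-19 - 8.022e-19
Step 3: G = -1.265e-18 J

-1.265e-18


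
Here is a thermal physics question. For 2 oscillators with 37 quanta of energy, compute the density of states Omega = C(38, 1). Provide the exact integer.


Step 1: Use binomial coefficient C(38, 1)
Step 2: Numerator = 38! / 37!
Step 3: Denominator = 1!
Step 4: Omega = 38

38


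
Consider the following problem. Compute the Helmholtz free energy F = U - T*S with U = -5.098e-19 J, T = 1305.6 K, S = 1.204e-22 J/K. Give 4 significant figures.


Step 1: T*S = 1305.6 * 1.204e-22 = 1.572e-19 J
Step 2: F = U - T*S = -5.098e-19 - 1.572e-19
Step 3: F = -6.67e-19 J

-6.67e-19


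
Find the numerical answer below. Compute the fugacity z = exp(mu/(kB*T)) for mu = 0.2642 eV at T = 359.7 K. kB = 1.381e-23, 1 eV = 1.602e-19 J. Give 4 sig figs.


Step 1: Convert mu to Joules: 0.2642*1.602e-19 = 4.232e-20 J
Step 2: kB*T = 1.381e-23*359.7 = 4.967e-21 J
Step 3: mu/(kB*T) = 8.52
Step 4: z = exp(8.52) = 5016

5016


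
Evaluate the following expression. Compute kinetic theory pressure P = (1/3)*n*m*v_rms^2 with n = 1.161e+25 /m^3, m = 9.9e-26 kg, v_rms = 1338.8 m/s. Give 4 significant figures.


Step 1: v_rms^2 = 1338.8^2 = 1.792e+06
Step 2: n*m = 1.161e+25*9.9e-26 = 1.149
Step 3: P = (1/3)*1.149*1.792e+06 = 6.867e+05 Pa

6.867e+05


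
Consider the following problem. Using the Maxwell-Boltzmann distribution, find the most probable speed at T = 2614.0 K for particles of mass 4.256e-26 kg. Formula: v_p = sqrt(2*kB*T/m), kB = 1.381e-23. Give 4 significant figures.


Step 1: Numerator = 2*kB*T = 2*1.381e-23*2614.0 = 7.22e-20
Step 2: Ratio = 7.22e-20 / 4.256e-26 = 1.696e+06
Step 3: v_p = sqrt(1.696e+06) = 1302 m/s

1302


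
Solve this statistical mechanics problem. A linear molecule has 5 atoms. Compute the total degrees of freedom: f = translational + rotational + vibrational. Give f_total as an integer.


Step 1: Translational DOF = 3
Step 2: Rotational DOF (linear) = 2
Step 3: Vibrational DOF = 3*5 - 5 = 10
Step 4: Total = 3 + 2 + 10 = 15

15


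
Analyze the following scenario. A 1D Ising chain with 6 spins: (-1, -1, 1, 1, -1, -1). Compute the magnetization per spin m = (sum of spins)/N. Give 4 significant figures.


Step 1: Count up spins (+1): 2, down spins (-1): 4
Step 2: Total magnetization M = 2 - 4 = -2
Step 3: m = M/N = -2/6 = -0.3333

-0.3333


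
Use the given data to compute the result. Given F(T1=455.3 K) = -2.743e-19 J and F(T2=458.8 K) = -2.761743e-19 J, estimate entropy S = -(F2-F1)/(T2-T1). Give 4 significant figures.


Step 1: dF = F2 - F1 = -2.761743e-19 - (-2.743e-19) = -1.8743e-21 J
Step 2: dT = T2 - T1 = 458.8 - 455.3 = 3.5 K
Step 3: S = -dF/dT = -(-1.8743e-21)/3.5 = 5.355e-22 J/K

5.355e-22


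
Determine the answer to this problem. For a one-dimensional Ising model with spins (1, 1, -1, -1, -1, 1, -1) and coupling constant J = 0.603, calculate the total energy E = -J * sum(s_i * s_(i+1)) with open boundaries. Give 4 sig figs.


Step 1: Nearest-neighbor products: 1, -1, 1, 1, -1, -1
Step 2: Sum of products = 0
Step 3: E = -0.603 * 0 = 0

0


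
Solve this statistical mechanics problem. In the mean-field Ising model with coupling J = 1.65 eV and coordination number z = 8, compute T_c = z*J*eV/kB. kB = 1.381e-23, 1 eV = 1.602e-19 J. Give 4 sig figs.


Step 1: z*J = 8*1.65 = 13.2 eV
Step 2: Convert to Joules: 13.2*1.602e-19 = 2.115e-18 J
Step 3: T_c = 2.115e-18 / 1.381e-23 = 1.531e+05 K

1.531e+05


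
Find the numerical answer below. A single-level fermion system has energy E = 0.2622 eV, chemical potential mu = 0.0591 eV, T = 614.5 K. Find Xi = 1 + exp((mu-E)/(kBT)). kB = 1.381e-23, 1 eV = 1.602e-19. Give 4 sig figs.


Step 1: (mu - E) = 0.0591 - 0.2622 = -0.2031 eV
Step 2: x = (mu-E)*eV/(kB*T) = -0.2031*1.602e-19/(1.381e-23*614.5) = -3.834
Step 3: exp(x) = 0.02162
Step 4: Xi = 1 + 0.02162 = 1.022

1.022


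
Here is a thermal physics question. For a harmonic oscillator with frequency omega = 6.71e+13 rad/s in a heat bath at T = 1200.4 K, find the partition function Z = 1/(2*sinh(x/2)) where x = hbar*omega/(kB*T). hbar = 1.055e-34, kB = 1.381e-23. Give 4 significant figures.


Step 1: Compute x = hbar*omega/(kB*T) = 1.055e-34*6.71e+13/(1.381e-23*1200.4) = 0.427
Step 2: x/2 = 0.2135
Step 3: sinh(x/2) = 0.2151
Step 4: Z = 1/(2*0.2151) = 2.324

2.324


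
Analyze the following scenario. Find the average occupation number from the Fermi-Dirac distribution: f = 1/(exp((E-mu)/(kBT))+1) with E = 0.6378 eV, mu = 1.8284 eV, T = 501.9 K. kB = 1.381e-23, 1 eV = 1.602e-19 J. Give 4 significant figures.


Step 1: (E - mu) = 0.6378 - 1.8284 = -1.191 eV
Step 2: Convert: (E-mu)*eV = -1.907e-19 J
Step 3: x = (E-mu)*eV/(kB*T) = -27.52
Step 4: f = 1/(exp(-27.52)+1) = 1

1


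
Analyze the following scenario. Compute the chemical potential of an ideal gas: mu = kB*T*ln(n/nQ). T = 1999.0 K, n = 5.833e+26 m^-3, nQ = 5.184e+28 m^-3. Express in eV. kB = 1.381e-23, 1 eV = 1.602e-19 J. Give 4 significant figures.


Step 1: n/nQ = 5.833e+26/5.184e+28 = 0.01125
Step 2: ln(n/nQ) = -4.487
Step 3: mu = kB*T*ln(n/nQ) = 2.761e-20*-4.487 = -1.239e-19 J
Step 4: Convert to eV: -1.239e-19/1.602e-19 = -0.7733 eV

-0.7733


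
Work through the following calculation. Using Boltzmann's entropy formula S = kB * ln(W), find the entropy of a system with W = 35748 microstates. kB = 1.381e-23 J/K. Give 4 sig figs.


Step 1: ln(W) = ln(35748) = 10.48
Step 2: S = kB * ln(W) = 1.381e-23 * 10.48
Step 3: S = 1.448e-22 J/K

1.448e-22


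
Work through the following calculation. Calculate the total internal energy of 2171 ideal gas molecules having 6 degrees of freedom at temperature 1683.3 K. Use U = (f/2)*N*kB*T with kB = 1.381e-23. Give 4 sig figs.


Step 1: f/2 = 6/2 = 3.0
Step 2: N*kB*T = 2171*1.381e-23*1683.3 = 5.047e-17
Step 3: U = 3.0 * 5.047e-17 = 1.514e-16 J

1.514e-16


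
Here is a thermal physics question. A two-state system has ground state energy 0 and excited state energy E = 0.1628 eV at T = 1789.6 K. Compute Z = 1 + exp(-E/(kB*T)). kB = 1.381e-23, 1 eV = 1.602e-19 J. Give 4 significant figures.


Step 1: Compute beta*E = E*eV/(kB*T) = 0.1628*1.602e-19/(1.381e-23*1789.6) = 1.055
Step 2: exp(-beta*E) = exp(-1.055) = 0.3481
Step 3: Z = 1 + 0.3481 = 1.348

1.348


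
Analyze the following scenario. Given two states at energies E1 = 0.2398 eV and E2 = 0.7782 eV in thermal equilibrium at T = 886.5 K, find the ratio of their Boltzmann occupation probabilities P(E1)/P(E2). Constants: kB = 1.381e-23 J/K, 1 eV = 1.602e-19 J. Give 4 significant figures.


Step 1: Compute energy difference dE = E1 - E2 = 0.2398 - 0.7782 = -0.5384 eV
Step 2: Convert to Joules: dE_J = -0.5384 * 1.602e-19 = -8.625e-20 J
Step 3: Compute exponent = -dE_J / (kB * T) = -(-8.625e-20) / (1.381e-23 * 886.5) = 7.045
Step 4: P(E1)/P(E2) = exp(7.045) = 1147

1147


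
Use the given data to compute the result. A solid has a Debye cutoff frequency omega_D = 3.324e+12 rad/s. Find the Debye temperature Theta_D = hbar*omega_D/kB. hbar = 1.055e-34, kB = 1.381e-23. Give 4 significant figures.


Step 1: hbar*omega_D = 1.055e-34 * 3.324e+12 = 3.507e-22 J
Step 2: Theta_D = 3.507e-22 / 1.381e-23
Step 3: Theta_D = 25.39 K

25.39


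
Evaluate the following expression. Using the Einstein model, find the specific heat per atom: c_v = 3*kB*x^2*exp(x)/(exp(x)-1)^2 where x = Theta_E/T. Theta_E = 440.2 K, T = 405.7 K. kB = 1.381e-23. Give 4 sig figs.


Step 1: x = Theta_E/T = 440.2/405.7 = 1.085
Step 2: x^2 = 1.177
Step 3: exp(x) = 2.96
Step 4: c_v = 3*1.381e-23*1.177*2.96/(2.96-1)^2 = 3.759e-23

3.759e-23


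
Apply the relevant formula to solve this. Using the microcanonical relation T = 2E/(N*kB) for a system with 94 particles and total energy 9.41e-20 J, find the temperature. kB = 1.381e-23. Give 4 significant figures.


Step 1: Numerator = 2*E = 2*9.41e-20 = 1.882e-19 J
Step 2: Denominator = N*kB = 94*1.381e-23 = 1.298e-21
Step 3: T = 1.882e-19 / 1.298e-21 = 145 K

145


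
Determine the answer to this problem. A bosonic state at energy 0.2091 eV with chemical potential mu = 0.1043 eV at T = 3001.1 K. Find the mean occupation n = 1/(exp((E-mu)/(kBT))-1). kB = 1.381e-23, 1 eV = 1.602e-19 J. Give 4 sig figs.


Step 1: (E - mu) = 0.1048 eV
Step 2: x = (E-mu)*eV/(kB*T) = 0.1048*1.602e-19/(1.381e-23*3001.1) = 0.4051
Step 3: exp(x) = 1.499
Step 4: n = 1/(exp(x)-1) = 2.002

2.002


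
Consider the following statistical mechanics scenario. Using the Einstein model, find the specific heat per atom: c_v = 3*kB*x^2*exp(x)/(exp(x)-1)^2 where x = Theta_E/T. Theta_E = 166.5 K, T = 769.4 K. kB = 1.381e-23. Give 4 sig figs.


Step 1: x = Theta_E/T = 166.5/769.4 = 0.2164
Step 2: x^2 = 0.04683
Step 3: exp(x) = 1.242
Step 4: c_v = 3*1.381e-23*0.04683*1.242/(1.242-1)^2 = 4.127e-23

4.127e-23


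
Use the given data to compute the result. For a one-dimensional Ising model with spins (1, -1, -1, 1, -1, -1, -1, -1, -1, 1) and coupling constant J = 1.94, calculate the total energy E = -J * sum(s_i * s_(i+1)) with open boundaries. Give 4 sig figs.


Step 1: Nearest-neighbor products: -1, 1, -1, -1, 1, 1, 1, 1, -1
Step 2: Sum of products = 1
Step 3: E = -1.94 * 1 = -1.94

-1.94


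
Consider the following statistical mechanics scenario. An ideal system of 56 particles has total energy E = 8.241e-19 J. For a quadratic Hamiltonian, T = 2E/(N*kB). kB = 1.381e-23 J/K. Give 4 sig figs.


Step 1: Numerator = 2*E = 2*8.241e-19 = 1.648e-18 J
Step 2: Denominator = N*kB = 56*1.381e-23 = 7.734e-22
Step 3: T = 1.648e-18 / 7.734e-22 = 2131 K

2131


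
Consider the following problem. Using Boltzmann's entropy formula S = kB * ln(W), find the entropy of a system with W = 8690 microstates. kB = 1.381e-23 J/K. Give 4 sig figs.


Step 1: ln(W) = ln(8690) = 9.07
Step 2: S = kB * ln(W) = 1.381e-23 * 9.07
Step 3: S = 1.253e-22 J/K

1.253e-22


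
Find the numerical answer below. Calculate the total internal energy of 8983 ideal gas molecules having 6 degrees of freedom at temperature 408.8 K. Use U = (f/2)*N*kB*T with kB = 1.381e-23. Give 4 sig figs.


Step 1: f/2 = 6/2 = 3.0
Step 2: N*kB*T = 8983*1.381e-23*408.8 = 5.071e-17
Step 3: U = 3.0 * 5.071e-17 = 1.521e-16 J

1.521e-16


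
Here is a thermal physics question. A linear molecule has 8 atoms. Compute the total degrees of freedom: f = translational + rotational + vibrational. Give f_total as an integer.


Step 1: Translational DOF = 3
Step 2: Rotational DOF (linear) = 2
Step 3: Vibrational DOF = 3*8 - 5 = 19
Step 4: Total = 3 + 2 + 19 = 24

24


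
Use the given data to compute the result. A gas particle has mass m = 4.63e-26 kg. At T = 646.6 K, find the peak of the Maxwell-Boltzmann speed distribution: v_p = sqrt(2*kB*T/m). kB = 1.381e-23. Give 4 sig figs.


Step 1: Numerator = 2*kB*T = 2*1.381e-23*646.6 = 1.786e-20
Step 2: Ratio = 1.786e-20 / 4.63e-26 = 3.857e+05
Step 3: v_p = sqrt(3.857e+05) = 621.1 m/s

621.1


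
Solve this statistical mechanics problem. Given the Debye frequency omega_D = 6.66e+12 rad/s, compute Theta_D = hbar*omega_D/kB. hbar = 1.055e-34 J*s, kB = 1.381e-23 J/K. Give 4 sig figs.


Step 1: hbar*omega_D = 1.055e-34 * 6.66e+12 = 7.026e-22 J
Step 2: Theta_D = 7.026e-22 / 1.381e-23
Step 3: Theta_D = 50.88 K

50.88


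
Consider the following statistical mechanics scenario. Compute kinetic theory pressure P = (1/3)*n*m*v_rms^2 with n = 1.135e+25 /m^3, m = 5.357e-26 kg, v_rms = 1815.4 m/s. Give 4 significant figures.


Step 1: v_rms^2 = 1815.4^2 = 3.296e+06
Step 2: n*m = 1.135e+25*5.357e-26 = 0.608
Step 3: P = (1/3)*0.608*3.296e+06 = 6.679e+05 Pa

6.679e+05


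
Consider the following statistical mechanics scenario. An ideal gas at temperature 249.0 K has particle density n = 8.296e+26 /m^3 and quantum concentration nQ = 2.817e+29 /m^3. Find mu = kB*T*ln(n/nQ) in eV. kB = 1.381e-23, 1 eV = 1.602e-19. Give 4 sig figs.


Step 1: n/nQ = 8.296e+26/2.817e+29 = 0.002945
Step 2: ln(n/nQ) = -5.828
Step 3: mu = kB*T*ln(n/nQ) = 3.439e-21*-5.828 = -2.004e-20 J
Step 4: Convert to eV: -2.004e-20/1.602e-19 = -0.1251 eV

-0.1251


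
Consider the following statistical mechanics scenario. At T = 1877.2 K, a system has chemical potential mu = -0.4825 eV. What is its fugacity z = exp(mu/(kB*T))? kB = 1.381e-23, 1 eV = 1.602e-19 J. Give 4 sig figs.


Step 1: Convert mu to Joules: -0.4825*1.602e-19 = -7.73e-20 J
Step 2: kB*T = 1.381e-23*1877.2 = 2.592e-20 J
Step 3: mu/(kB*T) = -2.982
Step 4: z = exp(-2.982) = 0.05071

0.05071


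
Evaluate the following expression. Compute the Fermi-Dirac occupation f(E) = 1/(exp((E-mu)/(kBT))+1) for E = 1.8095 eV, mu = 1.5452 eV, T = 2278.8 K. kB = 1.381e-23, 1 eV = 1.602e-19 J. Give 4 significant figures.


Step 1: (E - mu) = 1.8095 - 1.5452 = 0.2643 eV
Step 2: Convert: (E-mu)*eV = 4.234e-20 J
Step 3: x = (E-mu)*eV/(kB*T) = 1.345
Step 4: f = 1/(exp(1.345)+1) = 0.2066

0.2066


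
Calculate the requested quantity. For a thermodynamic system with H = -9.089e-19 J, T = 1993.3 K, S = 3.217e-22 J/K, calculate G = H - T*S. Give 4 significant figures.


Step 1: T*S = 1993.3 * 3.217e-22 = 6.412e-19 J
Step 2: G = H - T*S = -9.089e-19 - 6.412e-19
Step 3: G = -1.55e-18 J

-1.55e-18


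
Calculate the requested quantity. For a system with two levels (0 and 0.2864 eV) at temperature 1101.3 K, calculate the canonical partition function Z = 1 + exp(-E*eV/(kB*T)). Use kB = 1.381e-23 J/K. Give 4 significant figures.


Step 1: Compute beta*E = E*eV/(kB*T) = 0.2864*1.602e-19/(1.381e-23*1101.3) = 3.017
Step 2: exp(-beta*E) = exp(-3.017) = 0.04896
Step 3: Z = 1 + 0.04896 = 1.049

1.049


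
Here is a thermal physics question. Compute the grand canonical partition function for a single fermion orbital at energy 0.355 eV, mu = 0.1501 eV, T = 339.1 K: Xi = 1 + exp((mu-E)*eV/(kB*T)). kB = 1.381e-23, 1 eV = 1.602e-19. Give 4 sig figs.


Step 1: (mu - E) = 0.1501 - 0.355 = -0.2049 eV
Step 2: x = (mu-E)*eV/(kB*T) = -0.2049*1.602e-19/(1.381e-23*339.1) = -7.009
Step 3: exp(x) = 0.0009033
Step 4: Xi = 1 + 0.0009033 = 1.001

1.001


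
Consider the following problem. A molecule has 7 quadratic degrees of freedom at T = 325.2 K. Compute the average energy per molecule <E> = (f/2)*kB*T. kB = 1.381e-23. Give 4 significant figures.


Step 1: f/2 = 7/2 = 3.5
Step 2: kB*T = 1.381e-23 * 325.2 = 4.491e-21
Step 3: <E> = 3.5 * 4.491e-21 = 1.572e-20 J

1.572e-20


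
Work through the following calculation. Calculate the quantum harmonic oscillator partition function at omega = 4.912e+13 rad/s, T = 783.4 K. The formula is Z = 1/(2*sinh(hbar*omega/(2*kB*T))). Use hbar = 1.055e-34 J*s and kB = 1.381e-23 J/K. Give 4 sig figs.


Step 1: Compute x = hbar*omega/(kB*T) = 1.055e-34*4.912e+13/(1.381e-23*783.4) = 0.479
Step 2: x/2 = 0.2395
Step 3: sinh(x/2) = 0.2418
Step 4: Z = 1/(2*0.2418) = 2.068

2.068


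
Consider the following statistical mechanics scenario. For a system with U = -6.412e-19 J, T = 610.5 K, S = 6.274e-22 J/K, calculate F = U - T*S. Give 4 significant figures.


Step 1: T*S = 610.5 * 6.274e-22 = 3.83e-19 J
Step 2: F = U - T*S = -6.412e-19 - 3.83e-19
Step 3: F = -1.024e-18 J

-1.024e-18


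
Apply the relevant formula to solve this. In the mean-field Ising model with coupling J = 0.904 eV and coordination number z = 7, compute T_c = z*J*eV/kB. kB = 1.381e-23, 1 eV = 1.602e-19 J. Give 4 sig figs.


Step 1: z*J = 7*0.904 = 6.328 eV
Step 2: Convert to Joules: 6.328*1.602e-19 = 1.014e-18 J
Step 3: T_c = 1.014e-18 / 1.381e-23 = 7.341e+04 K

7.341e+04


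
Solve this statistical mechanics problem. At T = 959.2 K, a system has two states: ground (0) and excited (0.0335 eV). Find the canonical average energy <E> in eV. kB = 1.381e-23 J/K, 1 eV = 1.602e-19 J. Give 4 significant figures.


Step 1: beta*E = 0.0335*1.602e-19/(1.381e-23*959.2) = 0.4051
Step 2: exp(-beta*E) = 0.6669
Step 3: <E> = 0.0335*0.6669/(1+0.6669) = 0.0134 eV

0.0134


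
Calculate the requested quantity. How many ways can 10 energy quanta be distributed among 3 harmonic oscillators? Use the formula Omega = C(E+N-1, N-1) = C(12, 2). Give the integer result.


Step 1: Use binomial coefficient C(12, 2)
Step 2: Numerator = 12! / 10!
Step 3: Denominator = 2!
Step 4: Omega = 66

66


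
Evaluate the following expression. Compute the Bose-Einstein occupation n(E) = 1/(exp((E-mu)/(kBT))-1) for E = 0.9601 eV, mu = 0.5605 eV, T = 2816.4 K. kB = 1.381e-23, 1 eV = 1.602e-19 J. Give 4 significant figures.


Step 1: (E - mu) = 0.3996 eV
Step 2: x = (E-mu)*eV/(kB*T) = 0.3996*1.602e-19/(1.381e-23*2816.4) = 1.646
Step 3: exp(x) = 5.186
Step 4: n = 1/(exp(x)-1) = 0.2389

0.2389


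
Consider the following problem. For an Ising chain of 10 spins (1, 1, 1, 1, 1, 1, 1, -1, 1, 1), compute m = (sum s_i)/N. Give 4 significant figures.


Step 1: Count up spins (+1): 9, down spins (-1): 1
Step 2: Total magnetization M = 9 - 1 = 8
Step 3: m = M/N = 8/10 = 0.8

0.8


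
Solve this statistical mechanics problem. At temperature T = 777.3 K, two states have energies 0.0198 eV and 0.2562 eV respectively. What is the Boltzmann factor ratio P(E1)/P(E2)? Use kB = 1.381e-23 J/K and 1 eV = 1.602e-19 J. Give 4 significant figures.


Step 1: Compute energy difference dE = E1 - E2 = 0.0198 - 0.2562 = -0.2364 eV
Step 2: Convert to Joules: dE_J = -0.2364 * 1.602e-19 = -3.787e-20 J
Step 3: Compute exponent = -dE_J / (kB * T) = -(-3.787e-20) / (1.381e-23 * 777.3) = 3.528
Step 4: P(E1)/P(E2) = exp(3.528) = 34.06

34.06


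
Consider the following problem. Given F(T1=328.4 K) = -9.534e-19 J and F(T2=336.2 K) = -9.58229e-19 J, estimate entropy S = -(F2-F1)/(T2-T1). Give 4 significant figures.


Step 1: dF = F2 - F1 = -9.58229e-19 - (-9.534e-19) = -4.829e-21 J
Step 2: dT = T2 - T1 = 336.2 - 328.4 = 7.8 K
Step 3: S = -dF/dT = -(-4.829e-21)/7.8 = 6.191e-22 J/K

6.191e-22


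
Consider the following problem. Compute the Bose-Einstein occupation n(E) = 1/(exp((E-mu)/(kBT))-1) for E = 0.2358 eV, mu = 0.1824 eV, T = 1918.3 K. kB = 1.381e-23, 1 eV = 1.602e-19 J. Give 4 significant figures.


Step 1: (E - mu) = 0.0534 eV
Step 2: x = (E-mu)*eV/(kB*T) = 0.0534*1.602e-19/(1.381e-23*1918.3) = 0.3229
Step 3: exp(x) = 1.381
Step 4: n = 1/(exp(x)-1) = 2.624

2.624
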